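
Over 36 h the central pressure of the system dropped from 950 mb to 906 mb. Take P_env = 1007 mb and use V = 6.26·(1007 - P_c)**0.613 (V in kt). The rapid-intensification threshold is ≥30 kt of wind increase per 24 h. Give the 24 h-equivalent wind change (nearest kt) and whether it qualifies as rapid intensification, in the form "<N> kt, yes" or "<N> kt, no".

21 kt, no

V₁: ΔP = 57, V ≈ 6.26 × 57^0.613 ≈ 74.63 kt.
V₂: ΔP = 101, V ≈ 6.26 × 101^0.613 ≈ 105.98 kt.
ΔV over 36 h = 31.35 kt → 24 h equivalent = 31.35 × 24/36 ≈ 20.90 kt.
21 kt < 30 kt ⇒ not rapid intensification.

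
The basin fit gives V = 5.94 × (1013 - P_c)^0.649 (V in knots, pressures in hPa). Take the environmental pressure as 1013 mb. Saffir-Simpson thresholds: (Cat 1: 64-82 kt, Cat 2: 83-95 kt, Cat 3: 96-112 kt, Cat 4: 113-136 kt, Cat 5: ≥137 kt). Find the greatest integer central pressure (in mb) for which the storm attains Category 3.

940 mb

Category 3 begins at V = 96 kt.
Required ΔP = (96/5.94)^(1/0.649) = 16.162^1.541 ≈ 72.79 mb.
P_c ≤ 1013 − 72.79 = 940.21, so the highest integer P_c is 940 mb.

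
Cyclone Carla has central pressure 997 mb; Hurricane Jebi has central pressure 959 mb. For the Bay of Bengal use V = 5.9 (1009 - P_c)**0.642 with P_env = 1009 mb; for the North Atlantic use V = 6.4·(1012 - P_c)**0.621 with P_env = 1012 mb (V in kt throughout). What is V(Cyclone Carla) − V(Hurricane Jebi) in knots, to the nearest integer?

Cyclone Carla: ΔP = 12; V ≈ 5.9 × 12^0.642 ≈ 29.09 kt.
Hurricane Jebi: ΔP = 53; V ≈ 6.4 × 53^0.621 ≈ 75.33 kt.
Difference ≈ 29.09 − 75.33 = -46.24 → -46 kt.

-46 kt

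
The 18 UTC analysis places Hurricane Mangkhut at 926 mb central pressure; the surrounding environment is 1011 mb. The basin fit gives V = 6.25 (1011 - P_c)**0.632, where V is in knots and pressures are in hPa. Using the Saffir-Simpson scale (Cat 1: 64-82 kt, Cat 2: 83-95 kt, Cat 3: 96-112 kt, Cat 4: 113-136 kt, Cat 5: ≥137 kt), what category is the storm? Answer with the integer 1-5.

ΔP = 1011 − 926 = 85 mb.
V ≈ 6.25 × 85^0.632 = 6.25 × 16.57 ≈ 104 kt.
104 kt falls in the Category 3 band.

3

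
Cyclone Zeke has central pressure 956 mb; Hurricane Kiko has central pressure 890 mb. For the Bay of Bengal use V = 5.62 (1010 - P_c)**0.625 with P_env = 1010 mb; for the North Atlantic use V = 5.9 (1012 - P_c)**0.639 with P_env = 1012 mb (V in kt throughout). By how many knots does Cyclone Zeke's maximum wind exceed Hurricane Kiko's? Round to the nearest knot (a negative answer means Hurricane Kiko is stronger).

Cyclone Zeke: ΔP = 54; V ≈ 5.62 × 54^0.625 ≈ 68.00 kt.
Hurricane Kiko: ΔP = 122; V ≈ 5.9 × 122^0.639 ≈ 127.07 kt.
Difference ≈ 68.00 − 127.07 = -59.07 → -59 kt.

-59 kt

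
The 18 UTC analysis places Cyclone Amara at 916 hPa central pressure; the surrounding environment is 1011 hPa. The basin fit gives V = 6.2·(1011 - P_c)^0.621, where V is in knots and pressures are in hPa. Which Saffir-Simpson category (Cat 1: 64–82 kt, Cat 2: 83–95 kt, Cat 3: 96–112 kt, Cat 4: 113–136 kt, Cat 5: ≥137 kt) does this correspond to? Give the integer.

3

ΔP = 1011 − 916 = 95 hPa.
V ≈ 6.2 × 95^0.621 = 6.2 × 16.91 ≈ 105 kt.
105 kt falls in the Category 3 band.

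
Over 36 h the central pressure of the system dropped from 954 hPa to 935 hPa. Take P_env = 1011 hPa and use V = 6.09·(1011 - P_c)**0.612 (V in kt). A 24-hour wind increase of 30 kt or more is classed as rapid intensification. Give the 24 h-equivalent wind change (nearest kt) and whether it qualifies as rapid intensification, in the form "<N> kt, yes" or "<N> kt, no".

V₁: ΔP = 57, V ≈ 6.09 × 57^0.612 ≈ 72.31 kt.
V₂: ΔP = 76, V ≈ 6.09 × 76^0.612 ≈ 86.23 kt.
ΔV over 36 h = 13.92 kt → 24 h equivalent = 13.92 × 24/36 ≈ 9.28 kt.
9 kt < 30 kt ⇒ not rapid intensification.

9 kt, no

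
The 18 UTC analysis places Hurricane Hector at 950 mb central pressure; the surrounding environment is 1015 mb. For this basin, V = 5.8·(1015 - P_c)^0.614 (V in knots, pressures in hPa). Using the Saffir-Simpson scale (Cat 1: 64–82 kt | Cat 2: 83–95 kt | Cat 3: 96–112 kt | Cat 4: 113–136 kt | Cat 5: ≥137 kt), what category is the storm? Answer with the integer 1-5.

1

ΔP = 1015 − 950 = 65 mb.
V ≈ 5.8 × 65^0.614 = 5.8 × 12.98 ≈ 75 kt.
75 kt falls in the Category 1 band.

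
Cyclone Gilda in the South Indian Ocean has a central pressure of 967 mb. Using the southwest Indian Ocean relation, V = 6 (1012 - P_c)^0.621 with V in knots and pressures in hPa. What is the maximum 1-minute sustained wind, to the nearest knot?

ΔP = 1012 − 967 = 45 mb.
45^0.621 ≈ 10.633.
V ≈ 6 × 10.633 ≈ 63.8 kt.

64 kt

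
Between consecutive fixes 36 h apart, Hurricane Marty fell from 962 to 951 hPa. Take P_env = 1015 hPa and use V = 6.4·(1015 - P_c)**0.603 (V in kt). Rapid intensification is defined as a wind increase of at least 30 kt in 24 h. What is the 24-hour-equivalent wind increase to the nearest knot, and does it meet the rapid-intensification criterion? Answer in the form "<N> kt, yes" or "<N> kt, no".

6 kt, no

V₁: ΔP = 53, V ≈ 6.4 × 53^0.603 ≈ 70.13 kt.
V₂: ΔP = 64, V ≈ 6.4 × 64^0.603 ≈ 78.58 kt.
ΔV over 36 h = 8.45 kt → 24 h equivalent = 8.45 × 24/36 ≈ 5.63 kt.
6 kt < 30 kt ⇒ not rapid intensification.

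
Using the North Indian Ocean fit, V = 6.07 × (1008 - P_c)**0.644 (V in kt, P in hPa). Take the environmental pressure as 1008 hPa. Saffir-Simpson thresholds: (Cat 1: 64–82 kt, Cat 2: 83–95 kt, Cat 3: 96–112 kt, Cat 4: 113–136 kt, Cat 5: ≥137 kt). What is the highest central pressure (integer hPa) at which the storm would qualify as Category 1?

969 hPa

Category 1 begins at V = 64 kt.
Required ΔP = (64/6.07)^(1/0.644) = 10.544^1.553 ≈ 38.77 hPa.
P_c ≤ 1008 − 38.77 = 969.23, so the highest integer P_c is 969 hPa.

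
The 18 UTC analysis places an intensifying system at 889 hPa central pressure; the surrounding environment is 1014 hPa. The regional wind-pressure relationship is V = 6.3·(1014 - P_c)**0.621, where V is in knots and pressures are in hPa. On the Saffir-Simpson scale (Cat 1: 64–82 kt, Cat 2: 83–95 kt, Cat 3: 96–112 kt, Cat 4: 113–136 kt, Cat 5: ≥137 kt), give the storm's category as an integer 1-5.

4

ΔP = 1014 − 889 = 125 hPa.
V ≈ 6.3 × 125^0.621 = 6.3 × 20.05 ≈ 126 kt.
126 kt falls in the Category 4 band.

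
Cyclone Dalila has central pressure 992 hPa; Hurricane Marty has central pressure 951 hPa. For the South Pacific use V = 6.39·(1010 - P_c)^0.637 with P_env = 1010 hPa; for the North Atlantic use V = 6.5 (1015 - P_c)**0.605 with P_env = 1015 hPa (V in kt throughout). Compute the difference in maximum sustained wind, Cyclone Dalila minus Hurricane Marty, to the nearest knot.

Cyclone Dalila: ΔP = 18; V ≈ 6.39 × 18^0.637 ≈ 40.28 kt.
Hurricane Marty: ΔP = 64; V ≈ 6.5 × 64^0.605 ≈ 80.47 kt.
Difference ≈ 40.28 − 80.47 = -40.19 → -40 kt.

-40 kt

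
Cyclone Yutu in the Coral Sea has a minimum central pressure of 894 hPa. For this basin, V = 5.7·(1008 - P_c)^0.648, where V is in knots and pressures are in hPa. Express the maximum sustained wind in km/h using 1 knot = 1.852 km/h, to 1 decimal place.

227.2 km/h

ΔP = 1008 − 894 = 114 hPa.
V ≈ 5.7 × 114^0.648 = 5.7 × 21.522 ≈ 122.673 kt.
122.673 × 1.852 ≈ 227.19 km/h → 227.2 km/h.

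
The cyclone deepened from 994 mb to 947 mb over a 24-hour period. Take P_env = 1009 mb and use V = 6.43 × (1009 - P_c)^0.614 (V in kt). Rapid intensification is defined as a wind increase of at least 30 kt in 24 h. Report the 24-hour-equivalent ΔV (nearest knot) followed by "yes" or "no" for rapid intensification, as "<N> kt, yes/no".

V₁: ΔP = 15, V ≈ 6.43 × 15^0.614 ≈ 33.91 kt.
V₂: ΔP = 62, V ≈ 6.43 × 62^0.614 ≈ 81.05 kt.
ΔV over 24 h = 47.14 kt → 24 h equivalent = 47.14 × 24/24 ≈ 47.14 kt.
47 kt ≥ 30 kt ⇒ rapid intensification.

47 kt, yes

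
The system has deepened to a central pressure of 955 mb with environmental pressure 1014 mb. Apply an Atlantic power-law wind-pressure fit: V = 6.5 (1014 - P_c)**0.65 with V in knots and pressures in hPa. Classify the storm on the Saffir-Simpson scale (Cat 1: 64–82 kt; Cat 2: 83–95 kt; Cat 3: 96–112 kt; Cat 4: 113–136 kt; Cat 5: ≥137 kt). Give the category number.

2

ΔP = 1014 − 955 = 59 mb.
V ≈ 6.5 × 59^0.65 = 6.5 × 14.16 ≈ 92 kt.
92 kt falls in the Category 2 band.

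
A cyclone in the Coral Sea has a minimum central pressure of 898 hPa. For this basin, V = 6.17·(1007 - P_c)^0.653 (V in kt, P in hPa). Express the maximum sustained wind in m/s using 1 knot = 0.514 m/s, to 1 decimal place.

67.9 m/s

ΔP = 1007 − 898 = 109 hPa.
V ≈ 6.17 × 109^0.653 = 6.17 × 21.401 ≈ 132.046 kt.
132.046 × 0.514 ≈ 67.87 m/s → 67.9 m/s.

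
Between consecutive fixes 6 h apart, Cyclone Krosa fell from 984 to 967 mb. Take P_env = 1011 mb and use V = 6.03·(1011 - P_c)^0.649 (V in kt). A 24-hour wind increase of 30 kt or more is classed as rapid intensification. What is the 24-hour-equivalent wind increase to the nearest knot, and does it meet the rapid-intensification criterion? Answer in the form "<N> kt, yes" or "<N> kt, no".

V₁: ΔP = 27, V ≈ 6.03 × 27^0.649 ≈ 51.20 kt.
V₂: ΔP = 44, V ≈ 6.03 × 44^0.649 ≈ 70.29 kt.
ΔV over 6 h = 19.09 kt → 24 h equivalent = 19.09 × 24/6 ≈ 76.36 kt.
76 kt ≥ 30 kt ⇒ rapid intensification.

76 kt, yes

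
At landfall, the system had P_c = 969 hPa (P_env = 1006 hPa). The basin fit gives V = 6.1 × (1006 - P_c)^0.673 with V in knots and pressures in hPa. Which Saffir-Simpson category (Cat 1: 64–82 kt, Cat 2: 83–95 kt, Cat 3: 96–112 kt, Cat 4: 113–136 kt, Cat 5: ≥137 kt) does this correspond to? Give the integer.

ΔP = 1006 − 969 = 37 hPa.
V ≈ 6.1 × 37^0.673 = 6.1 × 11.36 ≈ 69 kt.
69 kt falls in the Category 1 band.

1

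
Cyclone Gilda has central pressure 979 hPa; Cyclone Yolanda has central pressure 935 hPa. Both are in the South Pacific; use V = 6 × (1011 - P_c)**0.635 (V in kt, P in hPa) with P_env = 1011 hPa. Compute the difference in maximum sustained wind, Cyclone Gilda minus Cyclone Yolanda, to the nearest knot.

Cyclone Gilda: ΔP = 32; V ≈ 6 × 32^0.635 ≈ 54.19 kt.
Cyclone Yolanda: ΔP = 76; V ≈ 6 × 76^0.635 ≈ 93.86 kt.
Difference ≈ 54.19 − 93.86 = -39.67 → -40 kt.

-40 kt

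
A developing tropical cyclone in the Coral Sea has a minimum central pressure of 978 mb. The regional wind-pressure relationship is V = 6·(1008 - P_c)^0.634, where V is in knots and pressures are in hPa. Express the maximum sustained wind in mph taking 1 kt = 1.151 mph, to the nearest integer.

ΔP = 1008 − 978 = 30 mb.
V ≈ 6 × 30^0.634 = 6 × 8.640 ≈ 51.838 kt.
51.838 × 1.151 ≈ 59.67 mph → 60 mph.

60 mph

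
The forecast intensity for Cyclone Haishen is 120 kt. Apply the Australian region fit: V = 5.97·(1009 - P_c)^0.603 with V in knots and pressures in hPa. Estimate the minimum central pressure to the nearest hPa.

ΔP = (V / 5.97)^(1/0.603) = (120/5.97)^1.658.
120/5.97 = 20.101; 20.101^1.658 ≈ 144.95 hPa.
P_c = 1009 − 144.95 = 864.05 ≈ 864 hPa.

864 hPa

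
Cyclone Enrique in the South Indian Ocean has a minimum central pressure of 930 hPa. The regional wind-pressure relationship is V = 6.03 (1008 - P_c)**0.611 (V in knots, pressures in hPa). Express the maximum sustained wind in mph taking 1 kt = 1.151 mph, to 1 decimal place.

99.4 mph

ΔP = 1008 − 930 = 78 hPa.
V ≈ 6.03 × 78^0.611 = 6.03 × 14.324 ≈ 86.375 kt.
86.375 × 1.151 ≈ 99.42 mph → 99.4 mph.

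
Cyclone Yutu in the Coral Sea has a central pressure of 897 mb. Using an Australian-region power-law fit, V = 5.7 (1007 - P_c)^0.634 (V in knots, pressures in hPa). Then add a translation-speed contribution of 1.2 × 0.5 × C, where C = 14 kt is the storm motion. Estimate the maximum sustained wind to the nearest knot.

ΔP = 1007 − 897 = 110 mb.
110^0.634 ≈ 19.690.
V ≈ 5.7 × 19.690 ≈ 112.2 kt.
Translation term: 1.2 × 0.5 × 14 = 8.4 kt.
Corrected V ≈ 120.6 kt → 121 kt.

121 kt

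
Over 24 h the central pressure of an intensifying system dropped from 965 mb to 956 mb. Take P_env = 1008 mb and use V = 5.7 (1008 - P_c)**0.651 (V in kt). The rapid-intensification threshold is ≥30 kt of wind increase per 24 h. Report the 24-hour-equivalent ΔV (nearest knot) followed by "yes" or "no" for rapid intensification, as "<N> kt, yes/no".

9 kt, no

V₁: ΔP = 43, V ≈ 5.7 × 43^0.651 ≈ 65.96 kt.
V₂: ΔP = 52, V ≈ 5.7 × 52^0.651 ≈ 74.64 kt.
ΔV over 24 h = 8.68 kt → 24 h equivalent = 8.68 × 24/24 ≈ 8.68 kt.
9 kt < 30 kt ⇒ not rapid intensification.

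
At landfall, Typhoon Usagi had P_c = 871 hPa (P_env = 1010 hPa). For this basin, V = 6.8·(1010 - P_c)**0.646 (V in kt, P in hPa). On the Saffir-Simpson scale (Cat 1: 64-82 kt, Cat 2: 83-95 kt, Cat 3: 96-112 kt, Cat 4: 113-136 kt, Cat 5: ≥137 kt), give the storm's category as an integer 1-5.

5

ΔP = 1010 − 871 = 139 hPa.
V ≈ 6.8 × 139^0.646 = 6.8 × 24.23 ≈ 165 kt.
165 kt falls in the Category 5 band.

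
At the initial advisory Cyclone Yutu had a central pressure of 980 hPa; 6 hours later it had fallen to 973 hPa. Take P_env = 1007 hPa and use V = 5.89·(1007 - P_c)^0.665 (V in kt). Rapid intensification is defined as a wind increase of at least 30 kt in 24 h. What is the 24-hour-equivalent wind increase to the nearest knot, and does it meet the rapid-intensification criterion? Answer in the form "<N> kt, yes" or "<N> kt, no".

35 kt, yes

V₁: ΔP = 27, V ≈ 5.89 × 27^0.665 ≈ 52.72 kt.
V₂: ΔP = 34, V ≈ 5.89 × 34^0.665 ≈ 61.45 kt.
ΔV over 6 h = 8.73 kt → 24 h equivalent = 8.73 × 24/6 ≈ 34.92 kt.
35 kt ≥ 30 kt ⇒ rapid intensification.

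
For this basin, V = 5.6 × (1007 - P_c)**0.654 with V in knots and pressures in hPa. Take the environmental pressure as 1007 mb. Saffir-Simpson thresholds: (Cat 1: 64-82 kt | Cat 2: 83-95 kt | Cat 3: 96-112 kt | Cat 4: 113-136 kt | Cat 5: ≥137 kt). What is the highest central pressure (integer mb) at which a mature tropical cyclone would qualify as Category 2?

945 mb

Category 2 begins at V = 83 kt.
Required ΔP = (83/5.6)^(1/0.654) = 14.821^1.529 ≈ 61.71 mb.
P_c ≤ 1007 − 61.71 = 945.29, so the highest integer P_c is 945 mb.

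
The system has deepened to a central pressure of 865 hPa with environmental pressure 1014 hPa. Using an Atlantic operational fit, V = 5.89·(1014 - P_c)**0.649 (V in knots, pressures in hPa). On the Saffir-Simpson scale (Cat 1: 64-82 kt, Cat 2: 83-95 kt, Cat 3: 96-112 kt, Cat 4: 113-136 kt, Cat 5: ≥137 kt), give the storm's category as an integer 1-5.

ΔP = 1014 − 865 = 149 hPa.
V ≈ 5.89 × 149^0.649 = 5.89 × 25.73 ≈ 152 kt.
152 kt falls in the Category 5 band.

5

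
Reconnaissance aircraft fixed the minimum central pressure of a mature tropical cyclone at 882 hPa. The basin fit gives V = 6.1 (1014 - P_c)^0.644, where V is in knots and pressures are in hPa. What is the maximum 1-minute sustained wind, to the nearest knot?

142 kt

ΔP = 1014 − 882 = 132 hPa.
132^0.644 ≈ 23.209.
V ≈ 6.1 × 23.209 ≈ 141.6 kt.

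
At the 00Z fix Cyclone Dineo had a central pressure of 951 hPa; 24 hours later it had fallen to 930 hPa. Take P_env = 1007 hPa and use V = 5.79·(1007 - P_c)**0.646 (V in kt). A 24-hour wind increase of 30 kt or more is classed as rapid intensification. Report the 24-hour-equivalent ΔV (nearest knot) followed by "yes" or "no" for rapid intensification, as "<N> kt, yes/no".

18 kt, no

V₁: ΔP = 56, V ≈ 5.79 × 56^0.646 ≈ 77.98 kt.
V₂: ΔP = 77, V ≈ 5.79 × 77^0.646 ≈ 95.80 kt.
ΔV over 24 h = 17.82 kt → 24 h equivalent = 17.82 × 24/24 ≈ 17.82 kt.
18 kt < 30 kt ⇒ not rapid intensification.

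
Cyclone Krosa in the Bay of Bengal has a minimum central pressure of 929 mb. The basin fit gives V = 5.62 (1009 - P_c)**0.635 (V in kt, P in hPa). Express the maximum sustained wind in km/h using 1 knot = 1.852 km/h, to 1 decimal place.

ΔP = 1009 − 929 = 80 mb.
V ≈ 5.62 × 80^0.635 = 5.62 × 16.161 ≈ 90.824 kt.
90.824 × 1.852 ≈ 168.21 km/h → 168.2 km/h.

168.2 km/h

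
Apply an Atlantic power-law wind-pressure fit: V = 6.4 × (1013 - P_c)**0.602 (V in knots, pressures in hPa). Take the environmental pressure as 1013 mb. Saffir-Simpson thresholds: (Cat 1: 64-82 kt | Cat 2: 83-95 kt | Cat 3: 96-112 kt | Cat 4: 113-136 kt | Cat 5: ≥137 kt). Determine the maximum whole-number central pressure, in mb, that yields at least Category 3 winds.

923 mb

Category 3 begins at V = 96 kt.
Required ΔP = (96/6.4)^(1/0.602) = 15.000^1.661 ≈ 89.88 mb.
P_c ≤ 1013 − 89.88 = 923.12, so the highest integer P_c is 923 mb.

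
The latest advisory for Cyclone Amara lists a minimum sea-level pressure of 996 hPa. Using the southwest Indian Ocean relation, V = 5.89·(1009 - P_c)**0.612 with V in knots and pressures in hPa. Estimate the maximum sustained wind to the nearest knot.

ΔP = 1009 − 996 = 13 hPa.
13^0.612 ≈ 4.805.
V ≈ 5.89 × 4.805 ≈ 28.3 kt.

28 kt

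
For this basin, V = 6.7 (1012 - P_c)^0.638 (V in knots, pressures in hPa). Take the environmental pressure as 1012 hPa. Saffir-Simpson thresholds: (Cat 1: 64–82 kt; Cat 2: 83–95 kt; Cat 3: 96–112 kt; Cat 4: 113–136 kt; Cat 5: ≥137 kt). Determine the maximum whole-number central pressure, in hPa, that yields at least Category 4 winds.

928 hPa

Category 4 begins at V = 113 kt.
Required ΔP = (113/6.7)^(1/0.638) = 16.866^1.567 ≈ 83.79 hPa.
P_c ≤ 1012 − 83.79 = 928.21, so the highest integer P_c is 928 hPa.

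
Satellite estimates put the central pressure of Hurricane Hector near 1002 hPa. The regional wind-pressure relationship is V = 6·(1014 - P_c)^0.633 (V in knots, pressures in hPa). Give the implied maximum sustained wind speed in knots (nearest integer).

ΔP = 1014 − 1002 = 12 hPa.
12^0.633 ≈ 4.821.
V ≈ 6 × 4.821 ≈ 28.9 kt.

29 kt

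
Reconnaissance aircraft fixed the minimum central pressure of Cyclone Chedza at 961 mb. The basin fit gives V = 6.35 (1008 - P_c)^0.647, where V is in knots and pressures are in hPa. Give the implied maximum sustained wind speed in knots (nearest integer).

ΔP = 1008 − 961 = 47 mb.
47^0.647 ≈ 12.074.
V ≈ 6.35 × 12.074 ≈ 76.7 kt.

77 kt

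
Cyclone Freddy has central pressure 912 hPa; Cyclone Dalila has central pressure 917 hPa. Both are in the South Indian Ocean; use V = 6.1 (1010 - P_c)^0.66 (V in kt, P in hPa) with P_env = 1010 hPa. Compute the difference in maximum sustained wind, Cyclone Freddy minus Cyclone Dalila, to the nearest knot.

Cyclone Freddy: ΔP = 98; V ≈ 6.1 × 98^0.66 ≈ 125.76 kt.
Cyclone Dalila: ΔP = 93; V ≈ 6.1 × 93^0.66 ≈ 121.49 kt.
Difference ≈ 125.76 − 121.49 = 4.27 → 4 kt.

4 kt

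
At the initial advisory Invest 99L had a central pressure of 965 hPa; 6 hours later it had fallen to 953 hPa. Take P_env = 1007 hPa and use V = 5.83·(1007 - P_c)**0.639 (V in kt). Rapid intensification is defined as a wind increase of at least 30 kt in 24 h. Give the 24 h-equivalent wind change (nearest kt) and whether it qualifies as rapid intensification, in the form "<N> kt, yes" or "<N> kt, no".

44 kt, yes

V₁: ΔP = 42, V ≈ 5.83 × 42^0.639 ≈ 63.52 kt.
V₂: ΔP = 54, V ≈ 5.83 × 54^0.639 ≈ 74.59 kt.
ΔV over 6 h = 11.07 kt → 24 h equivalent = 11.07 × 24/6 ≈ 44.28 kt.
44 kt ≥ 30 kt ⇒ rapid intensification.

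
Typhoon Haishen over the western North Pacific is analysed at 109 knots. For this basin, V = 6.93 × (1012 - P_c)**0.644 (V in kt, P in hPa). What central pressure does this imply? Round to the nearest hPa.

ΔP = (V / 6.93)^(1/0.644) = (109/6.93)^1.553.
109/6.93 = 15.729; 15.729^1.553 ≈ 72.15 hPa.
P_c = 1012 − 72.15 = 939.85 ≈ 940 hPa.

940 hPa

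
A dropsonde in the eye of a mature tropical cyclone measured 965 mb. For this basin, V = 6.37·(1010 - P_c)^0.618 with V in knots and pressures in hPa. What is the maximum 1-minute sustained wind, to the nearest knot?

67 kt

ΔP = 1010 − 965 = 45 mb.
45^0.618 ≈ 10.512.
V ≈ 6.37 × 10.512 ≈ 67.0 kt.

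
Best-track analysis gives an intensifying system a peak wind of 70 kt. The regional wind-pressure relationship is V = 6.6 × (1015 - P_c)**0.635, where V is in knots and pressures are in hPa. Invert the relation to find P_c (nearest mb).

974 mb

ΔP = (V / 6.6)^(1/0.635) = (70/6.6)^1.575.
70/6.6 = 10.606; 10.606^1.575 ≈ 41.21 mb.
P_c = 1015 − 41.21 = 973.79 ≈ 974 mb.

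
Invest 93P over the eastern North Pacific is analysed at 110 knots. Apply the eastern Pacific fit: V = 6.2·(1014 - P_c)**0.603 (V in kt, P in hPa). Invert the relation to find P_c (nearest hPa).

ΔP = (V / 6.2)^(1/0.603) = (110/6.2)^1.658.
110/6.2 = 17.742; 17.742^1.658 ≈ 117.85 hPa.
P_c = 1014 − 117.85 = 896.15 ≈ 896 hPa.

896 hPa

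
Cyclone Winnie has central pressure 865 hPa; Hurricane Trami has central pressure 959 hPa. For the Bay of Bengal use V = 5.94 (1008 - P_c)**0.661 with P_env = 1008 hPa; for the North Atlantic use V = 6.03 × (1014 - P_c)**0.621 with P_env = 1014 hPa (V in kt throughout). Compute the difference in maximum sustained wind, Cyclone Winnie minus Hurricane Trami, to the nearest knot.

85 kt

Cyclone Winnie: ΔP = 143; V ≈ 5.94 × 143^0.661 ≈ 157.93 kt.
Hurricane Trami: ΔP = 55; V ≈ 6.03 × 55^0.621 ≈ 72.62 kt.
Difference ≈ 157.93 − 72.62 = 85.31 → 85 kt.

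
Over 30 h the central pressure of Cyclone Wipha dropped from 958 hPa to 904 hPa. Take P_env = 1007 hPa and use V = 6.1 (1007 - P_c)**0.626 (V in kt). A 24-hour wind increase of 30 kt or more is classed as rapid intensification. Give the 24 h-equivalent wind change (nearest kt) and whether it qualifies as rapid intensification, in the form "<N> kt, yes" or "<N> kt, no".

V₁: ΔP = 49, V ≈ 6.1 × 49^0.626 ≈ 69.73 kt.
V₂: ΔP = 103, V ≈ 6.1 × 103^0.626 ≈ 111.01 kt.
ΔV over 30 h = 41.28 kt → 24 h equivalent = 41.28 × 24/30 ≈ 33.02 kt.
33 kt ≥ 30 kt ⇒ rapid intensification.

33 kt, yes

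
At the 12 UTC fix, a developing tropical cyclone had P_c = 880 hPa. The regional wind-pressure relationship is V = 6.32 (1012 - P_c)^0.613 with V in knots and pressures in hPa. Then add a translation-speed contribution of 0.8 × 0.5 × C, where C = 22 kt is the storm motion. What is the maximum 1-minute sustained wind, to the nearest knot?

135 kt

ΔP = 1012 − 880 = 132 hPa.
132^0.613 ≈ 19.949.
V ≈ 6.32 × 19.949 ≈ 126.1 kt.
Translation term: 0.8 × 0.5 × 22 = 8.8 kt.
Corrected V ≈ 134.9 kt → 135 kt.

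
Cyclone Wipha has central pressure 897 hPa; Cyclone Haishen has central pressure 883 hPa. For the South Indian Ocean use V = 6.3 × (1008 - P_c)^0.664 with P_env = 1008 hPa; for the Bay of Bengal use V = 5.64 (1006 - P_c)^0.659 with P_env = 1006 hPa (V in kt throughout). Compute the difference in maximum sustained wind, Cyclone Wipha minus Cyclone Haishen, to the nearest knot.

Cyclone Wipha: ΔP = 111; V ≈ 6.3 × 111^0.664 ≈ 143.69 kt.
Cyclone Haishen: ΔP = 123; V ≈ 5.64 × 123^0.659 ≈ 134.44 kt.
Difference ≈ 143.69 − 134.44 = 9.25 → 9 kt.

9 kt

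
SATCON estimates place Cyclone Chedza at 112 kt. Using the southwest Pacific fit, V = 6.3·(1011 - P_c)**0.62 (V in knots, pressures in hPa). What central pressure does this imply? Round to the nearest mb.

ΔP = (V / 6.3)^(1/0.62) = (112/6.3)^1.613.
112/6.3 = 17.778; 17.778^1.613 ≈ 103.74 mb.
P_c = 1011 − 103.74 = 907.26 ≈ 907 mb.

907 mb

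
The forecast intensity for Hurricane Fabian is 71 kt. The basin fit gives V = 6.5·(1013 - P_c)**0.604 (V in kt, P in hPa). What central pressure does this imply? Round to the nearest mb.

961 mb

ΔP = (V / 6.5)^(1/0.604) = (71/6.5)^1.656.
71/6.5 = 10.923; 10.923^1.656 ≈ 52.37 mb.
P_c = 1013 − 52.37 = 960.63 ≈ 961 mb.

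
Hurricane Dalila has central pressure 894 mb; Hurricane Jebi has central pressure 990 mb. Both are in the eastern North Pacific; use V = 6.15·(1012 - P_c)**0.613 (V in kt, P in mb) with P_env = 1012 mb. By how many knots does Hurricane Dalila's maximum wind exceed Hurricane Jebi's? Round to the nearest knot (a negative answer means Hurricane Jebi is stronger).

74 kt

Hurricane Dalila: ΔP = 118; V ≈ 6.15 × 118^0.613 ≈ 114.54 kt.
Hurricane Jebi: ΔP = 22; V ≈ 6.15 × 22^0.613 ≈ 40.91 kt.
Difference ≈ 114.54 − 40.91 = 73.63 → 74 kt.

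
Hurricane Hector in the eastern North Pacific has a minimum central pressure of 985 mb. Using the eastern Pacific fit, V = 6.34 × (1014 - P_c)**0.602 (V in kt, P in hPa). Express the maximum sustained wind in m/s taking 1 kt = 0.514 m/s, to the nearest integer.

ΔP = 1014 − 985 = 29 mb.
V ≈ 6.34 × 29^0.602 = 6.34 × 7.592 ≈ 48.134 kt.
48.134 × 0.514 ≈ 24.74 m/s → 25 m/s.

25 m/s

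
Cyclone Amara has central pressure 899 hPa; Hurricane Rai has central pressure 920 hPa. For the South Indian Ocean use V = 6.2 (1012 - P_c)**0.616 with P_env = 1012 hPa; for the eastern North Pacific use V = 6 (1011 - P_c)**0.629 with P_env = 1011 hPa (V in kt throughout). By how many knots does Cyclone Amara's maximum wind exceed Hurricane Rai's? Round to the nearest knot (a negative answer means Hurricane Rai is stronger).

12 kt

Cyclone Amara: ΔP = 113; V ≈ 6.2 × 113^0.616 ≈ 114.05 kt.
Hurricane Rai: ΔP = 91; V ≈ 6 × 91^0.629 ≈ 102.42 kt.
Difference ≈ 114.05 − 102.42 = 11.63 → 12 kt.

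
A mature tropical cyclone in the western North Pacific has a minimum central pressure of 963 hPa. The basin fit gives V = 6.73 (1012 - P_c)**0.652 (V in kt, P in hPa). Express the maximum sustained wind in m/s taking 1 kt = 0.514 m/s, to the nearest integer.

ΔP = 1012 − 963 = 49 hPa.
V ≈ 6.73 × 49^0.652 = 6.73 × 12.648 ≈ 85.118 kt.
85.118 × 0.514 ≈ 43.75 m/s → 44 m/s.

44 m/s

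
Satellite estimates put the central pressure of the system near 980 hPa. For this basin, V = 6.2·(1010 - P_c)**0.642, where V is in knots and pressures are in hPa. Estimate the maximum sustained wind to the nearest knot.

55 kt

ΔP = 1010 − 980 = 30 hPa.
30^0.642 ≈ 8.878.
V ≈ 6.2 × 8.878 ≈ 55.0 kt.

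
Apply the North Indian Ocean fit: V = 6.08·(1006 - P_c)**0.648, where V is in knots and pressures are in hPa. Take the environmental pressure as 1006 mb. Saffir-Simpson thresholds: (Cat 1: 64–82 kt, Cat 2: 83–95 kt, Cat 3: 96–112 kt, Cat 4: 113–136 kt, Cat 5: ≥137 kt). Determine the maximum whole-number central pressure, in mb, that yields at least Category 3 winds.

935 mb

Category 3 begins at V = 96 kt.
Required ΔP = (96/6.08)^(1/0.648) = 15.789^1.543 ≈ 70.69 mb.
P_c ≤ 1006 − 70.69 = 935.31, so the highest integer P_c is 935 mb.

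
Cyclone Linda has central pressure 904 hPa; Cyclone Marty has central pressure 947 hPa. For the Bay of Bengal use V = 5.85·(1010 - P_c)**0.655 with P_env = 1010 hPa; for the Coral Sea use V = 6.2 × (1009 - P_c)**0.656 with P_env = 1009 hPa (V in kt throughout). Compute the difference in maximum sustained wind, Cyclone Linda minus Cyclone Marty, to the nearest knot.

Cyclone Linda: ΔP = 106; V ≈ 5.85 × 106^0.655 ≈ 124.09 kt.
Cyclone Marty: ΔP = 62; V ≈ 6.2 × 62^0.656 ≈ 92.94 kt.
Difference ≈ 124.09 − 92.94 = 31.15 → 31 kt.

31 kt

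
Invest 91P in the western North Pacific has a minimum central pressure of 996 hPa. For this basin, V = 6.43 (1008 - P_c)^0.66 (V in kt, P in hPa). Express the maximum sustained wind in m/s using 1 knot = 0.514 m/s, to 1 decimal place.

ΔP = 1008 − 996 = 12 hPa.
V ≈ 6.43 × 12^0.66 = 6.43 × 5.155 ≈ 33.149 kt.
33.149 × 0.514 ≈ 17.04 m/s → 17.0 m/s.

17.0 m/s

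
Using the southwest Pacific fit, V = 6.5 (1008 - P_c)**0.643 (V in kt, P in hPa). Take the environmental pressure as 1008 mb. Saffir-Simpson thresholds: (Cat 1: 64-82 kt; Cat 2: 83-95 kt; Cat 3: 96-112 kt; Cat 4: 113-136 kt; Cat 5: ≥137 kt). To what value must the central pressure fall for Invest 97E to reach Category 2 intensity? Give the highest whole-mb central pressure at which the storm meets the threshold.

Category 2 begins at V = 83 kt.
Required ΔP = (83/6.5)^(1/0.643) = 12.769^1.555 ≈ 52.52 mb.
P_c ≤ 1008 − 52.52 = 955.48, so the highest integer P_c is 955 mb.

955 mb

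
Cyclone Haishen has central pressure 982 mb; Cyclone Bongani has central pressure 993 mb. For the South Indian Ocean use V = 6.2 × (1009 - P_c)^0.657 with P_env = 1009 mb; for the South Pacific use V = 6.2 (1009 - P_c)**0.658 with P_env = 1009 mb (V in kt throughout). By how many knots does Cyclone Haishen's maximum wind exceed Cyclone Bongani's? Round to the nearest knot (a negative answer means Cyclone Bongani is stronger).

Cyclone Haishen: ΔP = 27; V ≈ 6.2 × 27^0.657 ≈ 54.05 kt.
Cyclone Bongani: ΔP = 16; V ≈ 6.2 × 16^0.658 ≈ 38.43 kt.
Difference ≈ 54.05 − 38.43 = 15.62 → 16 kt.

16 kt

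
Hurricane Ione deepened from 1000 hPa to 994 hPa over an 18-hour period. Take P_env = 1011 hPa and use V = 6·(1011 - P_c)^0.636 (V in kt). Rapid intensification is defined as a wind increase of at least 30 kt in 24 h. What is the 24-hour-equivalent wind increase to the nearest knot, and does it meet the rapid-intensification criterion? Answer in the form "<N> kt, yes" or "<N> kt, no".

V₁: ΔP = 11, V ≈ 6 × 11^0.636 ≈ 27.57 kt.
V₂: ΔP = 17, V ≈ 6 × 17^0.636 ≈ 36.37 kt.
ΔV over 18 h = 8.80 kt → 24 h equivalent = 8.80 × 24/18 ≈ 11.73 kt.
12 kt < 30 kt ⇒ not rapid intensification.

12 kt, no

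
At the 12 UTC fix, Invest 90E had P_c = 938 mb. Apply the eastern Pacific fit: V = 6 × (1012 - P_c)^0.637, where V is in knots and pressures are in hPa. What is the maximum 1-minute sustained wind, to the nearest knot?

93 kt

ΔP = 1012 − 938 = 74 mb.
74^0.637 ≈ 15.513.
V ≈ 6 × 15.513 ≈ 93.1 kt.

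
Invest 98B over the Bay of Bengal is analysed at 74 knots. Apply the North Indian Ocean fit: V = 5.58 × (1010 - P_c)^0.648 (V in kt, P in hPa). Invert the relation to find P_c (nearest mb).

956 mb

ΔP = (V / 5.58)^(1/0.648) = (74/5.58)^1.543.
74/5.58 = 13.262; 13.262^1.543 ≈ 54.00 mb.
P_c = 1010 − 54.00 = 956.00 ≈ 956 mb.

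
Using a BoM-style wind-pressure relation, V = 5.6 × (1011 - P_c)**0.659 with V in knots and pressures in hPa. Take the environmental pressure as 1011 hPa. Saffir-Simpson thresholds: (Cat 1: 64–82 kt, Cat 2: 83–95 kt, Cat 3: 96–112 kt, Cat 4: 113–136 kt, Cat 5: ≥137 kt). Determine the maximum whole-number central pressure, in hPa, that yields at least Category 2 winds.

Category 2 begins at V = 83 kt.
Required ΔP = (83/5.6)^(1/0.659) = 14.821^1.517 ≈ 59.81 hPa.
P_c ≤ 1011 − 59.81 = 951.19, so the highest integer P_c is 951 hPa.

951 hPa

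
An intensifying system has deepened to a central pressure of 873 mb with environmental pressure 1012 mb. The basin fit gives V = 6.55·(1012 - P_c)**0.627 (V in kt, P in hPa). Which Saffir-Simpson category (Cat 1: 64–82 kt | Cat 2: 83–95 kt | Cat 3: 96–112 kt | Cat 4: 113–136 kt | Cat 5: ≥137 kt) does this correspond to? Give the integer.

5

ΔP = 1012 − 873 = 139 mb.
V ≈ 6.55 × 139^0.627 = 6.55 × 22.06 ≈ 145 kt.
145 kt falls in the Category 5 band.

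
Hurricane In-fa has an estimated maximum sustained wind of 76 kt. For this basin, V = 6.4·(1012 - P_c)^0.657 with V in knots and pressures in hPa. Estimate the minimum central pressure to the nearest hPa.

969 hPa

ΔP = (V / 6.4)^(1/0.657) = (76/6.4)^1.522.
76/6.4 = 11.875; 11.875^1.522 ≈ 43.22 hPa.
P_c = 1012 − 43.22 = 968.78 ≈ 969 hPa.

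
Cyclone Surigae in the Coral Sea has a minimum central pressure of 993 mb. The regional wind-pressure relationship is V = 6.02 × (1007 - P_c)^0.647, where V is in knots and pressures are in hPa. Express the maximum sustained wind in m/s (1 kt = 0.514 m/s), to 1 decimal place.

17.1 m/s

ΔP = 1007 − 993 = 14 mb.
V ≈ 6.02 × 14^0.647 = 6.02 × 5.515 ≈ 33.200 kt.
33.200 × 0.514 ≈ 17.06 m/s → 17.1 m/s.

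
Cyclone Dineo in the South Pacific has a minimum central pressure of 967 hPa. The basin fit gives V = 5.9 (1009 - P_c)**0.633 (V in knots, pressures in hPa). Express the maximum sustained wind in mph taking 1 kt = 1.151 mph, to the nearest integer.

72 mph

ΔP = 1009 − 967 = 42 hPa.
V ≈ 5.9 × 42^0.633 = 5.9 × 10.654 ≈ 62.859 kt.
62.859 × 1.151 ≈ 72.35 mph → 72 mph.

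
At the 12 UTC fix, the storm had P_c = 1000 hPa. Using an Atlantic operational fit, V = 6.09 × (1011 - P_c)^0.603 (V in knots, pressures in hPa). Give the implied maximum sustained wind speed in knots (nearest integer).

ΔP = 1011 − 1000 = 11 hPa.
11^0.603 ≈ 4.246.
V ≈ 6.09 × 4.246 ≈ 25.9 kt.

26 kt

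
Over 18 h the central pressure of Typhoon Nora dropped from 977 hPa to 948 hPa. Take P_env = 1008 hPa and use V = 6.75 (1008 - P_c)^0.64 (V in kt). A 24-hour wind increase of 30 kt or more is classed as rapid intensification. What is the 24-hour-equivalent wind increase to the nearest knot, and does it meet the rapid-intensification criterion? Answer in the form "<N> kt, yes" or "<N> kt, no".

V₁: ΔP = 31, V ≈ 6.75 × 31^0.64 ≈ 60.78 kt.
V₂: ΔP = 60, V ≈ 6.75 × 60^0.64 ≈ 92.75 kt.
ΔV over 18 h = 31.97 kt → 24 h equivalent = 31.97 × 24/18 ≈ 42.63 kt.
43 kt ≥ 30 kt ⇒ rapid intensification.

43 kt, yes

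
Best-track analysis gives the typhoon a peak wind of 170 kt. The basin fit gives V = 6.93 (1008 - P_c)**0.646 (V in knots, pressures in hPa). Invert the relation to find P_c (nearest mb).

866 mb

ΔP = (V / 6.93)^(1/0.646) = (170/6.93)^1.548.
170/6.93 = 24.531; 24.531^1.548 ≈ 141.67 mb.
P_c = 1008 − 141.67 = 866.33 ≈ 866 mb.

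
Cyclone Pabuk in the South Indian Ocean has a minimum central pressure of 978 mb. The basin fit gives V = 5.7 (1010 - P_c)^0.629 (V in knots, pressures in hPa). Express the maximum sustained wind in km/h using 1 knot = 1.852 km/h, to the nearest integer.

ΔP = 1010 − 978 = 32 mb.
V ≈ 5.7 × 32^0.629 = 5.7 × 8.846 ≈ 50.421 kt.
50.421 × 1.852 ≈ 93.38 km/h → 93 km/h.

93 km/h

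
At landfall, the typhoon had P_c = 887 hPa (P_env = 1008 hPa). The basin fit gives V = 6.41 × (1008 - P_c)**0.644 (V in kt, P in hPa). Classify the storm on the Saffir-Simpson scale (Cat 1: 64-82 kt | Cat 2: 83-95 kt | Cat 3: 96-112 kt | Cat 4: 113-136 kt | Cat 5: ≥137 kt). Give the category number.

5

ΔP = 1008 − 887 = 121 hPa.
V ≈ 6.41 × 121^0.644 = 6.41 × 21.94 ≈ 141 kt.
141 kt falls in the Category 5 band.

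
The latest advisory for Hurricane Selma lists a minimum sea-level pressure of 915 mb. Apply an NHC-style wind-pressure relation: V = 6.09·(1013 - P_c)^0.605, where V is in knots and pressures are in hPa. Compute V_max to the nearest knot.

98 kt

ΔP = 1013 − 915 = 98 mb.
98^0.605 ≈ 16.021.
V ≈ 6.09 × 16.021 ≈ 97.6 kt.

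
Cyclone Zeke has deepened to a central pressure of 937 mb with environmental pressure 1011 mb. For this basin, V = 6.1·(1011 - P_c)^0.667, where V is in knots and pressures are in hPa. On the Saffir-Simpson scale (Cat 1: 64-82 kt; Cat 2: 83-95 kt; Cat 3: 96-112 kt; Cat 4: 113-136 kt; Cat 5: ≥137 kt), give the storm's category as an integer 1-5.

ΔP = 1011 − 937 = 74 mb.
V ≈ 6.1 × 74^0.667 = 6.1 × 17.65 ≈ 108 kt.
108 kt falls in the Category 3 band.

3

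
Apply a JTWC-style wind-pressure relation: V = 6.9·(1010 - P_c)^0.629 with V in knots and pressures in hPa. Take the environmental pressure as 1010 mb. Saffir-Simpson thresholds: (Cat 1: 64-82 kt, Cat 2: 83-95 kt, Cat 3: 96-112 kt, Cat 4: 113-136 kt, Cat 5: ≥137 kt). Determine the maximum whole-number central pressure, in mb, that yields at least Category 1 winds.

975 mb

Category 1 begins at V = 64 kt.
Required ΔP = (64/6.9)^(1/0.629) = 9.275^1.590 ≈ 34.51 mb.
P_c ≤ 1010 − 34.51 = 975.49, so the highest integer P_c is 975 mb.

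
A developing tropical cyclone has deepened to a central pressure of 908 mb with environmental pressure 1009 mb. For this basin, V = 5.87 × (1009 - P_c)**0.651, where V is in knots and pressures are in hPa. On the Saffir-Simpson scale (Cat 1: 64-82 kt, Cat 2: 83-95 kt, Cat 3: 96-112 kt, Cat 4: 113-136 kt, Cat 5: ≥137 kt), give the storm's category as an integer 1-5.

4

ΔP = 1009 − 908 = 101 mb.
V ≈ 5.87 × 101^0.651 = 5.87 × 20.17 ≈ 118 kt.
118 kt falls in the Category 4 band.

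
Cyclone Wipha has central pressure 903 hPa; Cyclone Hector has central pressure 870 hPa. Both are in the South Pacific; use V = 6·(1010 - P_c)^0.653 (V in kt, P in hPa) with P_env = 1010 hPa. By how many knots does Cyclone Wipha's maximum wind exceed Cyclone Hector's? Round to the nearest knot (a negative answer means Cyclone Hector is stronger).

Cyclone Wipha: ΔP = 107; V ≈ 6 × 107^0.653 ≈ 126.86 kt.
Cyclone Hector: ΔP = 140; V ≈ 6 × 140^0.653 ≈ 151.21 kt.
Difference ≈ 126.86 − 151.21 = -24.35 → -24 kt.

-24 kt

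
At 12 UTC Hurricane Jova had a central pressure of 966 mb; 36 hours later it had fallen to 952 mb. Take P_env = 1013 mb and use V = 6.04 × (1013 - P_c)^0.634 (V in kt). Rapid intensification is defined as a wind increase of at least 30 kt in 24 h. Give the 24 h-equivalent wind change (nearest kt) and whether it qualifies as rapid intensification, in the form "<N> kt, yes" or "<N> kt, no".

8 kt, no

V₁: ΔP = 47, V ≈ 6.04 × 47^0.634 ≈ 69.37 kt.
V₂: ΔP = 61, V ≈ 6.04 × 61^0.634 ≈ 81.83 kt.
ΔV over 36 h = 12.46 kt → 24 h equivalent = 12.46 × 24/36 ≈ 8.31 kt.
8 kt < 30 kt ⇒ not rapid intensification.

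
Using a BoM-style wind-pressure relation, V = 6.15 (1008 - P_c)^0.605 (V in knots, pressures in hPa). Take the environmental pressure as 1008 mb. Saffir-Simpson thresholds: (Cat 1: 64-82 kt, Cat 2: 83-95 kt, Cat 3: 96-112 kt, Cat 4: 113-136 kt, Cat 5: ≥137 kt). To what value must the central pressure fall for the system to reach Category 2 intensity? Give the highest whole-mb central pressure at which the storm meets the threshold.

934 mb

Category 2 begins at V = 83 kt.
Required ΔP = (83/6.15)^(1/0.605) = 13.496^1.653 ≈ 73.81 mb.
P_c ≤ 1008 − 73.81 = 934.19, so the highest integer P_c is 934 mb.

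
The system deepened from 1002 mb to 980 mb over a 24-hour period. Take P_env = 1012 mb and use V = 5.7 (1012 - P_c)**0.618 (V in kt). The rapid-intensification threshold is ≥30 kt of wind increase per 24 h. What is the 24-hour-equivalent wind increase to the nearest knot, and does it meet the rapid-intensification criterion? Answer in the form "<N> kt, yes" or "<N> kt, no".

V₁: ΔP = 10, V ≈ 5.7 × 10^0.618 ≈ 23.65 kt.
V₂: ΔP = 32, V ≈ 5.7 × 32^0.618 ≈ 48.54 kt.
ΔV over 24 h = 24.89 kt → 24 h equivalent = 24.89 × 24/24 ≈ 24.89 kt.
25 kt < 30 kt ⇒ not rapid intensification.

25 kt, no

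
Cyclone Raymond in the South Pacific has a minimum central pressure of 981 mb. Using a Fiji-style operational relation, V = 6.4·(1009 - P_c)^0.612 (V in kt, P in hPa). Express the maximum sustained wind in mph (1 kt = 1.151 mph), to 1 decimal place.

56.6 mph

ΔP = 1009 − 981 = 28 mb.
V ≈ 6.4 × 28^0.612 = 6.4 × 7.685 ≈ 49.186 kt.
49.186 × 1.151 ≈ 56.61 mph → 56.6 mph.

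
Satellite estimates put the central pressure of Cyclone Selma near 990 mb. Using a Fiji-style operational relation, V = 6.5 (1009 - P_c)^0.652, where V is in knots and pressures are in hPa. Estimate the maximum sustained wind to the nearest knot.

44 kt

ΔP = 1009 − 990 = 19 mb.
19^0.652 ≈ 6.819.
V ≈ 6.5 × 6.819 ≈ 44.3 kt.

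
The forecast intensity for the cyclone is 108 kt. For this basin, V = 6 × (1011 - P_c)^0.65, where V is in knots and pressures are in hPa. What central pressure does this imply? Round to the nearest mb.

926 mb

ΔP = (V / 6)^(1/0.65) = (108/6)^1.538.
108/6 = 18.000; 18.000^1.538 ≈ 85.35 mb.
P_c = 1011 − 85.35 = 925.65 ≈ 926 mb.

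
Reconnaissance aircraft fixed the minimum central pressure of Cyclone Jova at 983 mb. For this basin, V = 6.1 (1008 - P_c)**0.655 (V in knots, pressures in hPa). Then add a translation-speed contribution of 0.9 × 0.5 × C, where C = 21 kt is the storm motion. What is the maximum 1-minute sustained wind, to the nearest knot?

60 kt

ΔP = 1008 − 983 = 25 mb.
25^0.655 ≈ 8.235.
V ≈ 6.1 × 8.235 ≈ 50.2 kt.
Translation term: 0.9 × 0.5 × 21 = 9.45 kt.
Corrected V ≈ 59.65 kt → 60 kt.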